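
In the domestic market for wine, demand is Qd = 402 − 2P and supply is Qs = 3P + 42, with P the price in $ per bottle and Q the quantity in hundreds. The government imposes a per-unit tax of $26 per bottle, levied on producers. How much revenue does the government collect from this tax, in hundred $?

Tax revenue = $5896.8 hundred.

Before the tax: set 402 − 2P = 3P + 42 → P* = $72, Q* = 258.
With the tax collected from producers, supply shifts: Qs = 3(P − 26) + 42.
New equilibrium: consumers pay $87.6, producers receive $61.6, Q = 226.8. (Wedge: Pb − Ps = 26.)
Revenue = t · Q = 26 · 226.8 = $5896.8.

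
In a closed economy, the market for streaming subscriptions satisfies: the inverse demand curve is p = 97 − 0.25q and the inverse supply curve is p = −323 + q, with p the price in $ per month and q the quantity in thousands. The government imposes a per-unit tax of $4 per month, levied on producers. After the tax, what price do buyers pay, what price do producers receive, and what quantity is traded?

Buyers pay $13.8; producers receive $9.8; quantity = 332.8.

Rewrite in direct form: qd = 388 − 4p and qs = p + 323.
Before the tax: set 388 − 4p = p + 323 → p* = $13, q* = 336.
With the tax collected from producers, supply shifts: qs = (p − 4) + 323.
New equilibrium: buyers pay $13.8, producers receive $9.8, q = 332.8. (Wedge: pb − ps = 4.)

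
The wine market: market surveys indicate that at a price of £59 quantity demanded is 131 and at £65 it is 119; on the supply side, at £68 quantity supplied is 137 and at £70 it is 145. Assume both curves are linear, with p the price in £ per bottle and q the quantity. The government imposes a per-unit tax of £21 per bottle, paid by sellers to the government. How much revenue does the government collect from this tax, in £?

Tax revenue = £1953.

Demand slope: (119 − 131)/(65 − 59) = -2, so qd = 249 − 2p.
Supply slope: (145 − 137)/(70 − 68) = 4, so qs = 4p − 135.
Without the tax, 249 − 2p = 4p − 135 gives 6p = 384, so p* = £64 and q* = 121.
With the tax collected from sellers, supply shifts: qs = 4(p − 21) − 135.
New equilibrium: buyers pay £78, sellers receive £57, q = 93. (Wedge: pb − ps = 21.)
Revenue = t · Q = 21 · 93 = £1953.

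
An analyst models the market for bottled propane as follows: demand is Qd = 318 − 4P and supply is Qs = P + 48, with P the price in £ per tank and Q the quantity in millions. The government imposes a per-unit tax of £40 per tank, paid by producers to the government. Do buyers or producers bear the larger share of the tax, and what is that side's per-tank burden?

Before the tax: set 318 − 4P = P + 48 → P* = £54, Q* = 102.
With the tax collected from producers, supply shifts: Qs = (P − 40) + 48.
Solving gives Q = 70 with buyers paying £62 and producers receiving £22 (the £40 wedge).
Per-tank burden: buyers £8, producers £32.
Producers take the larger share because supply is less price-elastic here (demand slope 4 vs supply slope 1).
The less price-elastic side of the market bears the larger share of a per-unit tax.

Producers bear the larger share: £32 per tank.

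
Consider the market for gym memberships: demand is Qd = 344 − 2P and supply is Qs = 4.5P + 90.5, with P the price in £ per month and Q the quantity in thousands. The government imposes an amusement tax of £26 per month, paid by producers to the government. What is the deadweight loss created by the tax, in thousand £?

Without the tax, 344 − 2P = 4.5P + 90.5 gives 6.5P = 253.5, so P* = £39 and Q* = 266.
With the tax collected from producers, supply shifts: Qs = 4.5(P − 26) + 90.5.
Solving gives Q = 230 with consumers paying £57 and producers receiving £31 (the £26 wedge).
Quantity falls by |ΔQ| = |266 − 230| = 36.
DWL = ½ · t · |ΔQ| = ½ · 26 · 36 = £468.

Deadweight loss = £468 thousand.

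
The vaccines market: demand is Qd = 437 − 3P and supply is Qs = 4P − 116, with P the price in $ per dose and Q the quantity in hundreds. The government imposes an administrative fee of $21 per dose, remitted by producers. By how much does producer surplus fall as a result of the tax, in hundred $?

Producer surplus falls by $1638 hundred.

Before the tax: set 437 − 3P = 4P − 116 → P* = $79, Q* = 200.
With the tax collected from producers, supply shifts: Qs = 4(P − 21) − 116.
New equilibrium: consumers pay $91, producers receive $70, Q = 164. (Wedge: Pb − Ps = 21.)
ΔPS is the trapezoid between Q = 164 and Q = 200 of height $9: ½ · (200 + 164) · 9 = $1638.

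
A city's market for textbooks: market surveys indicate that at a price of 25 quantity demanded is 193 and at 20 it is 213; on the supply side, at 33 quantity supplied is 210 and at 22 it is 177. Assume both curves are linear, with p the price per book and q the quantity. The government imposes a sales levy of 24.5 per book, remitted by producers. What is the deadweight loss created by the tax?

Deadweight loss = 514.5.

Demand slope: (213 − 193)/(20 − 25) = -4, so qd = 293 − 4p.
Supply slope: (177 − 210)/(22 − 33) = 3, so qs = 3p + 111.
Without the tax, 293 − 4p = 3p + 111 gives 7p = 182, so p* = 26 and q* = 189.
With the tax collected from producers, supply shifts: qs = 3(p − 24.5) + 111.
New equilibrium: consumers pay 36.5, producers receive 12, q = 147. (Wedge: pb − ps = 24.5.)
Quantity falls by |ΔQ| = |189 − 147| = 42.
DWL = ½ · t · |ΔQ| = ½ · 24.5 · 42 = 514.5.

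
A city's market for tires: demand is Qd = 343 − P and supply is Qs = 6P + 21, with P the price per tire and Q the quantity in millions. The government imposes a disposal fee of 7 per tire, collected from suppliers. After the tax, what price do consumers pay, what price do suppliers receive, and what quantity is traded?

Consumers pay 52; suppliers receive 45; quantity = 291.

Without the tax, 343 − P = 6P + 21 gives 7P = 322, so P* = 46 and Q* = 297.
With the tax collected from suppliers, supply shifts: Qs = 6(P − 7) + 21.
Solving gives Q = 291 with consumers paying 52 and suppliers receiving 45 (the 7 wedge).
The less price-elastic side of the market bears the larger share of a per-unit tax.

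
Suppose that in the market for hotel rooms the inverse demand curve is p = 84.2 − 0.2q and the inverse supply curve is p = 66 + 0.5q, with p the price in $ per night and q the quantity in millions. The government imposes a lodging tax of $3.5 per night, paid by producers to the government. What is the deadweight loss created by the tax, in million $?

Deadweight loss = $8.75 million.

Inverting to q(p) form: qd = 421 − 5p; qs = 2p − 132.
Without the tax, 421 − 5p = 2p − 132 gives 7p = 553, so p* = $79 and q* = 26.
With the tax collected from producers, supply shifts: qs = 2(p − 3.5) − 132.
New equilibrium: buyers pay $80, producers receive $76.5, q = 21. (Wedge: pb − ps = 3.5.)
Quantity falls by |ΔQ| = |26 − 21| = 5.
DWL = ½ · t · |ΔQ| = ½ · 3.5 · 5 = $8.75.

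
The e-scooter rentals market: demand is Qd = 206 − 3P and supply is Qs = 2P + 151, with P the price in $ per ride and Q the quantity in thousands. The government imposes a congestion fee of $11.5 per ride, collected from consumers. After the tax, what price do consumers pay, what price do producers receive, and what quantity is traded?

Before the tax: set 206 − 3P = 2P + 151 → P* = $11, Q* = 173.
With the tax collected from consumers, demand (in seller-price terms) shifts: Qd = 206 − 3(P + 11.5).
Solving gives Q = 159.2 with consumers paying $15.6 and producers receiving $4.1 (the $11.5 wedge).

Consumers pay $15.6; producers receive $4.1; quantity = 159.2.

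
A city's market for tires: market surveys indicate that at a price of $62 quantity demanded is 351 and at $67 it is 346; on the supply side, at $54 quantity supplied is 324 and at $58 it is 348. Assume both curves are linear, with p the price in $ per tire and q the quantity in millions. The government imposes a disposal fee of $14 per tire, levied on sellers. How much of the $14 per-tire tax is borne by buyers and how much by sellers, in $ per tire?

Buyers bear $12 per tire; sellers bear $2 per tire.

Demand slope: (346 − 351)/(67 − 62) = -1, so qd = 413 − p.
Supply slope: (348 − 324)/(58 − 54) = 6, so qs = 6p.
Before the tax: set 413 − p = 6p → p* = $59, q* = 354.
With the tax collected from sellers, supply shifts: qs = 6(p − 14).
New equilibrium: buyers pay $71, sellers receive $57, q = 342. (Wedge: pb − ps = 14.)
Burden on buyers: $12; on sellers: $2. (They sum to $14.)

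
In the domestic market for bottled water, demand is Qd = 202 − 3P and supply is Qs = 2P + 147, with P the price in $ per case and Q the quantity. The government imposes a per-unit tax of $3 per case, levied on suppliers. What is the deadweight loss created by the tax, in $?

Deadweight loss = $5.4.

Without the tax, 202 − 3P = 2P + 147 gives 5P = 55, so P* = $11 and Q* = 169.
With the tax collected from suppliers, supply shifts: Qs = 2(P − 3) + 147.
New equilibrium: buyers pay $12.2, suppliers receive $9.2, Q = 165.4. (Wedge: Pb − Ps = 3.)
Quantity falls by |ΔQ| = |169 − 165.4| = 3.6.
DWL = ½ · t · |ΔQ| = ½ · 3 · 3.6 = $5.4.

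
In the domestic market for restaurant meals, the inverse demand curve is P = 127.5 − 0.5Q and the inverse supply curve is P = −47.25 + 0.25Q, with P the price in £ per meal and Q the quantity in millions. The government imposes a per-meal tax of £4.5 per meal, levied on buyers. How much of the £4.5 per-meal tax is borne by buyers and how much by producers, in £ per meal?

Inverting to Q(P) form: Qd = 255 − 2P; Qs = 4P + 189.
Without the tax, 255 − 2P = 4P + 189 gives 6P = 66, so P* = £11 and Q* = 233.
With the tax collected from buyers, demand (in seller-price terms) shifts: Qd = 255 − 2(P + 4.5).
Solving gives Q = 227 with buyers paying £14 and producers receiving £9.5 (the £4.5 wedge).
Burden on buyers: £3; on producers: £1.5. (They sum to £4.5.)

Buyers bear £3 per meal; producers bear £1.5 per meal.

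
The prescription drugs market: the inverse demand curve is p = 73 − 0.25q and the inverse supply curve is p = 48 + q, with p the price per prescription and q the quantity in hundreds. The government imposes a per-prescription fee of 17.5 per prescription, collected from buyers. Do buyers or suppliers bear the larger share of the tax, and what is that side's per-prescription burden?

Suppliers bear the larger share: 14 per prescription.

Rewrite in direct form: qd = 292 − 4p and qs = p − 48.
Before the tax: set 292 − 4p = p − 48 → p* = 68, q* = 20.
With the tax collected from buyers, demand (in seller-price terms) shifts: qd = 292 − 4(p + 17.5).
New equilibrium: buyers pay 71.5, suppliers receive 54, q = 6. (Wedge: pb − ps = 17.5.)
Per-prescription burden: buyers 3.5, suppliers 14.
Suppliers take the larger share because supply is less price-elastic here (demand slope 4 vs supply slope 1).
The less price-elastic side of the market bears the larger share of a per-unit tax.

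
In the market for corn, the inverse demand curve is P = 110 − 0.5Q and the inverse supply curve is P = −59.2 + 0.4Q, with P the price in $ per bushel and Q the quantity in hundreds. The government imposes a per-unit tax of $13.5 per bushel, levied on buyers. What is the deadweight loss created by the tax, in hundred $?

Deadweight loss = $101.25 hundred.

Rewrite in direct form: Qd = 220 − 2P and Qs = 2.5P + 148.
Without the tax, 220 − 2P = 2.5P + 148 gives 4.5P = 72, so P* = $16 and Q* = 188.
With the tax collected from buyers, demand (in seller-price terms) shifts: Qd = 220 − 2(P + 13.5).
New equilibrium: buyers pay $23.5, sellers receive $10, Q = 173. (Wedge: Pb − Ps = 13.5.)
Quantity falls by |ΔQ| = |188 − 173| = 15.
DWL = ½ · t · |ΔQ| = ½ · 13.5 · 15 = $101.25.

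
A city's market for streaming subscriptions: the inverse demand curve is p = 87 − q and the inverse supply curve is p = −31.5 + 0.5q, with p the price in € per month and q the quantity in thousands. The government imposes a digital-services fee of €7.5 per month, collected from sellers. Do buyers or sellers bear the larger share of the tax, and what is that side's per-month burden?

Buyers bear the larger share: €5 per month.

Inverting to q(p) form: qd = 87 − p; qs = 2p + 63.
Without the tax, 87 − p = 2p + 63 gives 3p = 24, so p* = €8 and q* = 79.
With the tax collected from sellers, supply shifts: qs = 2(p − 7.5) + 63.
Solving gives q = 74 with buyers paying €13 and sellers receiving €5.5 (the €7.5 wedge).
Per-month burden: buyers €5, sellers €2.5.
Buyers take the larger share because demand is less price-elastic here (demand slope 1 vs supply slope 2).
The less price-elastic side of the market bears the larger share of a per-unit tax.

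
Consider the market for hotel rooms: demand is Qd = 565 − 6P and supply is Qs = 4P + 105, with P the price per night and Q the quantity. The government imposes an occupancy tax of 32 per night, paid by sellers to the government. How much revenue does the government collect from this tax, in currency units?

Tax revenue = 6790.4.

Without the tax, 565 − 6P = 4P + 105 gives 10P = 460, so P* = 46 and Q* = 289.
With the tax collected from sellers, supply shifts: Qs = 4(P − 32) + 105.
New equilibrium: buyers pay 58.8, sellers receive 26.8, Q = 212.2. (Wedge: Pb − Ps = 32.)
Revenue = t · Q = 32 · 212.2 = 6790.4.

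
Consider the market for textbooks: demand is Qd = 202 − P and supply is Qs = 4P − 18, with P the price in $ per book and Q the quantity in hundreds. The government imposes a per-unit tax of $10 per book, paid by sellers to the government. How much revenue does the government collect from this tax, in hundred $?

Tax revenue = $1500 hundred.

Without the tax, 202 − P = 4P − 18 gives 5P = 220, so P* = $44 and Q* = 158.
With the tax collected from sellers, supply shifts: Qs = 4(P − 10) − 18.
Solving gives Q = 150 with buyers paying $52 and sellers receiving $42 (the $10 wedge).
Revenue = t · Q = 10 · 150 = $1500.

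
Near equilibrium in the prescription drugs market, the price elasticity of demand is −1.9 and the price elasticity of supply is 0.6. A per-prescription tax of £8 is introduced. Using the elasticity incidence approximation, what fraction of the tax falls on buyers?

Incidence ratio: buyers' share ≈ εs / (εs + |εd|) = 0.6 / (0.6 + 1.9) = 0.24.
Supply is the less elastic side, so buyers bear the smaller share.

Buyers' share ≈ 0.24.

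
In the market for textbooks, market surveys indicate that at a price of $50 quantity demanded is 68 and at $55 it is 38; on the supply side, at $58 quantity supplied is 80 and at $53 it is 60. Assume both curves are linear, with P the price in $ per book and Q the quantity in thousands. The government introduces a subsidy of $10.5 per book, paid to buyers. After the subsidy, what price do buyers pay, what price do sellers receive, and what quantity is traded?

Demand slope: (38 − 68)/(55 − 50) = -6, so Qd = 368 − 6P.
Supply slope: (60 − 80)/(53 − 58) = 4, so Qs = 4P − 152.
Without the subsidy, 368 − 6P = 4P − 152 gives 10P = 520, so P* = $52 and Q* = 56.
With a per-unit subsidy paid to buyers, each effectively pays P − 10.5, so demand becomes Qd = 368 − 6(P − 10.5).
New equilibrium: buyers pay $47.8, sellers receive $58.3, Q = 81.2. (Wedge: Pb − Ps = −10.5.)

Buyers pay $47.8; sellers receive $58.3; quantity = 81.2.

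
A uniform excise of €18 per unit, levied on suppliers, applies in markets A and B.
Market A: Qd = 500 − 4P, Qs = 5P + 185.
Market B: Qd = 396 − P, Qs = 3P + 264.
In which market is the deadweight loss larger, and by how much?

Market A: pre-tax P* = €35, Q* = 360; post-tax Q = 320; deadweight loss = €360.
Market B: pre-tax P* = €33, Q* = 363; post-tax Q = 349.5; deadweight loss = €121.5.
Difference: €360 vs €121.5 → market A is larger by €238.5.

Market A, by €238.5.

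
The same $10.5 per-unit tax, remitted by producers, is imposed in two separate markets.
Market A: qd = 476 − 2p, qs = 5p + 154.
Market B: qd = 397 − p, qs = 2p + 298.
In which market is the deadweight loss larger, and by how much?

Market A: pre-tax p* = $46, q* = 384; post-tax q = 369; deadweight loss = $78.75.
Market B: pre-tax p* = $33, q* = 364; post-tax q = 357; deadweight loss = $36.75.
Difference: $78.75 vs $36.75 → market A is larger by $42.

Market A, by $42.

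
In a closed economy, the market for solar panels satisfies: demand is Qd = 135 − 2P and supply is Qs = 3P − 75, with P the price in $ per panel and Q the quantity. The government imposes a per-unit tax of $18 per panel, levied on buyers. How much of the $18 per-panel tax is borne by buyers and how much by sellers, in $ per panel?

Without the tax, 135 − 2P = 3P − 75 gives 5P = 210, so P* = $42 and Q* = 51.
With the tax collected from buyers, demand (in seller-price terms) shifts: Qd = 135 − 2(P + 18).
New equilibrium: buyers pay $52.8, sellers receive $34.8, Q = 29.4. (Wedge: Pb − Ps = 18.)
Burden on buyers: $10.8; on sellers: $7.2. (They sum to $18.)

Buyers bear $10.8 per panel; sellers bear $7.2 per panel.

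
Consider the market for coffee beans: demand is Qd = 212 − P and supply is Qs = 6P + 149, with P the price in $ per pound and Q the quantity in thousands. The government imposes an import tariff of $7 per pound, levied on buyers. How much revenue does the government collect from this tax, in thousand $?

Tax revenue = $1379 thousand.

Before the tax: set 212 − P = 6P + 149 → P* = $9, Q* = 203.
With the tax collected from buyers, demand (in seller-price terms) shifts: Qd = 212 − (P + 7).
New equilibrium: buyers pay $15, producers receive $8, Q = 197. (Wedge: Pb − Ps = 7.)
Revenue = t · Q = 7 · 197 = $1379.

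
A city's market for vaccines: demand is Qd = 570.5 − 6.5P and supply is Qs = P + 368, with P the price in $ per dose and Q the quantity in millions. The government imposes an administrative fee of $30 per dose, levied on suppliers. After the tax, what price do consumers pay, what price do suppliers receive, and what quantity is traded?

Consumers pay $31; suppliers receive $1; quantity = 369.

Before the tax: set 570.5 − 6.5P = P + 368 → P* = $27, Q* = 395.
With the tax collected from suppliers, supply shifts: Qs = (P − 30) + 368.
New equilibrium: consumers pay $31, suppliers receive $1, Q = 369. (Wedge: Pb − Ps = 30.)
The less price-elastic side of the market bears the larger share of a per-unit tax.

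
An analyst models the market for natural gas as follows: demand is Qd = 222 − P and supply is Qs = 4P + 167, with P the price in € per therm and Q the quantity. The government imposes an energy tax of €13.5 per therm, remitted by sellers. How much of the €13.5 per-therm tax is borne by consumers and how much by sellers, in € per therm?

Consumers bear €10.8 per therm; sellers bear €2.7 per therm.

Before the tax: set 222 − P = 4P + 167 → P* = €11, Q* = 211.
With the tax collected from sellers, supply shifts: Qs = 4(P − 13.5) + 167.
Solving gives Q = 200.2 with consumers paying €21.8 and sellers receiving €8.3 (the €13.5 wedge).
Burden on consumers: €10.8; on sellers: €2.7. (They sum to €13.5.)
The less price-elastic side of the market bears the larger share of a per-unit tax.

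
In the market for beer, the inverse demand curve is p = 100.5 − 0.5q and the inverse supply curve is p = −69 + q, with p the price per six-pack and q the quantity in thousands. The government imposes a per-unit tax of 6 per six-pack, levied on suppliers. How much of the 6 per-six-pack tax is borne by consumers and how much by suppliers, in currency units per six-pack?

Rewrite in direct form: qd = 201 − 2p and qs = p + 69.
Before the tax: set 201 − 2p = p + 69 → p* = 44, q* = 113.
With the tax collected from suppliers, supply shifts: qs = (p − 6) + 69.
Solving gives q = 109 with consumers paying 46 and suppliers receiving 40 (the 6 wedge).
Burden on consumers: 2; on suppliers: 4. (They sum to 6.)
The less price-elastic side of the market bears the larger share of a per-unit tax.

Consumers bear 2 per six-pack; suppliers bear 4 per six-pack.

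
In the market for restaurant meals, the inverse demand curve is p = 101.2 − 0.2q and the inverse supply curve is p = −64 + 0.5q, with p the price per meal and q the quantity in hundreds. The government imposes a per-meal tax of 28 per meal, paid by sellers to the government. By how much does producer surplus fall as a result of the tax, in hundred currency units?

Inverting to q(p) form: qd = 506 − 5p; qs = 2p + 128.
Before the tax: set 506 − 5p = 2p + 128 → p* = 54, q* = 236.
With the tax collected from sellers, supply shifts: qs = 2(p − 28) + 128.
New equilibrium: consumers pay 62, sellers receive 34, q = 196. (Wedge: pb − ps = 28.)
ΔPS is the trapezoid between Q = 196 and Q = 236 of height 20: ½ · (236 + 196) · 20 = 4320.

Producer surplus falls by 4320 hundred.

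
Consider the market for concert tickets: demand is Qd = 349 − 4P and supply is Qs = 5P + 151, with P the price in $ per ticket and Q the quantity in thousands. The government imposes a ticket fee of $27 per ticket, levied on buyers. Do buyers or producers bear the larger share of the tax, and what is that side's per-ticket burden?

Buyers bear the larger share: $15 per ticket.

Without the tax, 349 − 4P = 5P + 151 gives 9P = 198, so P* = $22 and Q* = 261.
With the tax collected from buyers, demand (in seller-price terms) shifts: Qd = 349 − 4(P + 27).
New equilibrium: buyers pay $37, producers receive $10, Q = 201. (Wedge: Pb − Ps = 27.)
Per-ticket burden: buyers $15, producers $12.
Buyers take the larger share because demand is less price-elastic here (demand slope 4 vs supply slope 5).
The less price-elastic side of the market bears the larger share of a per-unit tax.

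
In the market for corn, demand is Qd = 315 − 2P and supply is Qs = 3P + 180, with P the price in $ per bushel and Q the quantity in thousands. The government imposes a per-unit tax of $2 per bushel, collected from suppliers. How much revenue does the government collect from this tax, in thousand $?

Before the tax: set 315 − 2P = 3P + 180 → P* = $27, Q* = 261.
With the tax collected from suppliers, supply shifts: Qs = 3(P − 2) + 180.
Solving gives Q = 258.6 with buyers paying $28.2 and suppliers receiving $26.2 (the $2 wedge).
Revenue = t · Q = 2 · 258.6 = $517.2.

Tax revenue = $517.2 thousand.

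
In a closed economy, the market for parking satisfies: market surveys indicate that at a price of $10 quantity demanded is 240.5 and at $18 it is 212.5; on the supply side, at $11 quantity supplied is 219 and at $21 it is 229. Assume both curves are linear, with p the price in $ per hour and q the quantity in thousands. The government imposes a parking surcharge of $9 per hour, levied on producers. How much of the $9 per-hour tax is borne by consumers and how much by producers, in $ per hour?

Demand slope: (212.5 − 240.5)/(18 − 10) = -3.5, so qd = 275.5 − 3.5p.
Supply slope: (229 − 219)/(21 − 11) = 1, so qs = p + 208.
Without the tax, 275.5 − 3.5p = p + 208 gives 4.5p = 67.5, so p* = $15 and q* = 223.
With the tax collected from producers, supply shifts: qs = (p − 9) + 208.
New equilibrium: consumers pay $17, producers receive $8, q = 216. (Wedge: pb − ps = 9.)
Burden on consumers: $2; on producers: $7. (They sum to $9.)

Consumers bear $2 per hour; producers bear $7 per hour.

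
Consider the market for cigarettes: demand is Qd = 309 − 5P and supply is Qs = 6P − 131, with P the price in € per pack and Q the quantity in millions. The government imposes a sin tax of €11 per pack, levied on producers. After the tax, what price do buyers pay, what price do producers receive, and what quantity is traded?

Before the tax: set 309 − 5P = 6P − 131 → P* = €40, Q* = 109.
With the tax collected from producers, supply shifts: Qs = 6(P − 11) − 131.
Solving gives Q = 79 with buyers paying €46 and producers receiving €35 (the €11 wedge).

Buyers pay €46; producers receive €35; quantity = 79.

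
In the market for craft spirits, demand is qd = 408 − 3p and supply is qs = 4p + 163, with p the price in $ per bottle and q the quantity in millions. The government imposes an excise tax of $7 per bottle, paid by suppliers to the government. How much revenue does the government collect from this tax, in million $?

Tax revenue = $2037 million.

Before the tax: set 408 − 3p = 4p + 163 → p* = $35, q* = 303.
With the tax collected from suppliers, supply shifts: qs = 4(p − 7) + 163.
New equilibrium: consumers pay $39, suppliers receive $32, q = 291. (Wedge: pb − ps = 7.)
Revenue = t · Q = 7 · 291 = $2037.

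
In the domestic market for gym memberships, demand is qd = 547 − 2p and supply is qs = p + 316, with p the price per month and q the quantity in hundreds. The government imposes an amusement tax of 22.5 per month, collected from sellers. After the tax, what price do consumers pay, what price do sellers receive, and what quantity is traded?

Without the tax, 547 − 2p = p + 316 gives 3p = 231, so p* = 77 and q* = 393.
With the tax collected from sellers, supply shifts: qs = (p − 22.5) + 316.
Solving gives q = 378 with consumers paying 84.5 and sellers receiving 62 (the 22.5 wedge).

Consumers pay 84.5; sellers receive 62; quantity = 378.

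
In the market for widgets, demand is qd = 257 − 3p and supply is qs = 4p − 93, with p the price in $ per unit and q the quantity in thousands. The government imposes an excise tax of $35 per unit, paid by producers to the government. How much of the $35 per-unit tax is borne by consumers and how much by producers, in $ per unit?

Before the tax: set 257 − 3p = 4p − 93 → p* = $50, q* = 107.
With the tax collected from producers, supply shifts: qs = 4(p − 35) − 93.
New equilibrium: consumers pay $70, producers receive $35, q = 47. (Wedge: pb − ps = 35.)
Burden on consumers: $20; on producers: $15. (They sum to $35.)

Consumers bear $20 per unit; producers bear $15 per unit.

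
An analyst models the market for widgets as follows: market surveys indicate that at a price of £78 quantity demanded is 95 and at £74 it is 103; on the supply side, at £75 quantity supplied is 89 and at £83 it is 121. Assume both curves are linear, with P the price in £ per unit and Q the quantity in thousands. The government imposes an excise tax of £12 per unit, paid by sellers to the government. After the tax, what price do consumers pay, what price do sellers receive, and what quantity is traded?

Consumers pay £85; sellers receive £73; quantity = 81.

Demand slope: (103 − 95)/(74 − 78) = -2, so Qd = 251 − 2P.
Supply slope: (121 − 89)/(83 − 75) = 4, so Qs = 4P − 211.
Without the tax, 251 − 2P = 4P − 211 gives 6P = 462, so P* = £77 and Q* = 97.
With the tax collected from sellers, supply shifts: Qs = 4(P − 12) − 211.
Solving gives Q = 81 with consumers paying £85 and sellers receiving £73 (the £12 wedge).
The less price-elastic side of the market bears the larger share of a per-unit tax.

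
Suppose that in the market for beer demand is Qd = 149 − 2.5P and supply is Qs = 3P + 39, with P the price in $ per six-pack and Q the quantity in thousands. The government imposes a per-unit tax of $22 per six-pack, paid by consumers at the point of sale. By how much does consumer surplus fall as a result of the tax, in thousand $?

Without the tax, 149 − 2.5P = 3P + 39 gives 5.5P = 110, so P* = $20 and Q* = 99.
With the tax collected from consumers, demand (in seller-price terms) shifts: Qd = 149 − 2.5(P + 22).
New equilibrium: consumers pay $32, sellers receive $10, Q = 69. (Wedge: Pb − Ps = 22.)
ΔCS is the trapezoid between Q = 69 and Q = 99 of height $12: ½ · (99 + 69) · 12 = $1008.

Consumer surplus falls by $1008 thousand.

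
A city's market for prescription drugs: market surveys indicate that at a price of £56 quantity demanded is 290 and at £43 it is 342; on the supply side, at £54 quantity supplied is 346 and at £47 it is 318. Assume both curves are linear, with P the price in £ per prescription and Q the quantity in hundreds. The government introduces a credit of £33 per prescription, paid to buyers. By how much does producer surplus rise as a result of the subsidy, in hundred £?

Producer surplus rises by £5857.5 hundred.

Demand slope: (342 − 290)/(43 − 56) = -4, so Qd = 514 − 4P.
Supply slope: (318 − 346)/(47 − 54) = 4, so Qs = 4P + 130.
Without the subsidy, 514 − 4P = 4P + 130 gives 8P = 384, so P* = £48 and Q* = 322.
With a per-unit subsidy paid to buyers, each effectively pays P − 33, so demand becomes Qd = 514 − 4(P − 33).
Solving gives Q = 388 with buyers paying £31.5 and producers receiving £64.5 (the £33 wedge).
ΔPS is the trapezoid between Q = 388 and Q = 322 of height £16.5: ½ · (322 + 388) · 16.5 = £5857.5.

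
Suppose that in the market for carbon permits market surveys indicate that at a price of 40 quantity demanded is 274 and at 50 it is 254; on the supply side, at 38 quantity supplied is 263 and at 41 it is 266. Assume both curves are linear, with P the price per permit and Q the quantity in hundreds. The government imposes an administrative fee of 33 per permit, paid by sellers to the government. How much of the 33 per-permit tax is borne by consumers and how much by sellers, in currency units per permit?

Consumers bear 11 per permit; sellers bear 22 per permit.

Demand slope: (254 − 274)/(50 − 40) = -2, so Qd = 354 − 2P.
Supply slope: (266 − 263)/(41 − 38) = 1, so Qs = P + 225.
Before the tax: set 354 − 2P = P + 225 → P* = 43, Q* = 268.
With the tax collected from sellers, supply shifts: Qs = (P − 33) + 225.
New equilibrium: consumers pay 54, sellers receive 21, Q = 246. (Wedge: Pb − Ps = 33.)
Burden on consumers: 11; on sellers: 22. (They sum to 33.)
The less price-elastic side of the market bears the larger share of a per-unit tax.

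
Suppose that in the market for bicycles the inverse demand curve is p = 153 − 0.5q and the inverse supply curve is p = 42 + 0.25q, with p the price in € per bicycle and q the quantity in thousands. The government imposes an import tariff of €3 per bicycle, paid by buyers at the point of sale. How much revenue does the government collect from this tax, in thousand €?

Inverting to q(p) form: qd = 306 − 2p; qs = 4p − 168.
Without the tax, 306 − 2p = 4p − 168 gives 6p = 474, so p* = €79 and q* = 148.
With the tax collected from buyers, demand (in seller-price terms) shifts: qd = 306 − 2(p + 3).
New equilibrium: buyers pay €81, suppliers receive €78, q = 144. (Wedge: pb − ps = 3.)
Revenue = t · Q = 3 · 144 = €432.

Tax revenue = €432 thousand.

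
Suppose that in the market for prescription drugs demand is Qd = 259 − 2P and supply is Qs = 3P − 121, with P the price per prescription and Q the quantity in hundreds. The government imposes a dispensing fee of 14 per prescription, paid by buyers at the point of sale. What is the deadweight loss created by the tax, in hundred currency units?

Deadweight loss = 117.6 hundred.

Before the tax: set 259 − 2P = 3P − 121 → P* = 76, Q* = 107.
With the tax collected from buyers, demand (in seller-price terms) shifts: Qd = 259 − 2(P + 14).
Solving gives Q = 90.2 with buyers paying 84.4 and producers receiving 70.4 (the 14 wedge).
Quantity falls by |ΔQ| = |107 − 90.2| = 16.8.
DWL = ½ · t · |ΔQ| = ½ · 14 · 16.8 = 117.6.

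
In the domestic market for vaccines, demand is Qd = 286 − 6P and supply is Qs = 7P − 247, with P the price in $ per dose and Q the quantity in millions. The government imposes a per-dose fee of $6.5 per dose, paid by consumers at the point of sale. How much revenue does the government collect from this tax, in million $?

Tax revenue = $123.5 million.

Before the tax: set 286 − 6P = 7P − 247 → P* = $41, Q* = 40.
With the tax collected from consumers, demand (in seller-price terms) shifts: Qd = 286 − 6(P + 6.5).
Solving gives Q = 19 with consumers paying $44.5 and sellers receiving $38 (the $6.5 wedge).
Revenue = t · Q = 6.5 · 19 = $123.5.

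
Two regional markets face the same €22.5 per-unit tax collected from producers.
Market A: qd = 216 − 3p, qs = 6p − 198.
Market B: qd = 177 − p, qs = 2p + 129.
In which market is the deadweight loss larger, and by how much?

Market A, by €337.5.

Market A: pre-tax p* = €46, q* = 78; post-tax q = 33; deadweight loss = €506.25.
Market B: pre-tax p* = €16, q* = 161; post-tax q = 146; deadweight loss = €168.75.
Difference: €506.25 vs €168.75 → market A is larger by €337.5.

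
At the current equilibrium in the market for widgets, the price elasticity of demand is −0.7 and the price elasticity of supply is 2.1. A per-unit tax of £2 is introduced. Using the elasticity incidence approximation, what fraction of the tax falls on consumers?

Incidence ratio: consumers' share ≈ εs / (εs + |εd|) = 2.1 / (2.1 + 0.7) = 0.75.
Supply is the more elastic side, so consumers bear the larger share.

Consumers' share ≈ 0.75.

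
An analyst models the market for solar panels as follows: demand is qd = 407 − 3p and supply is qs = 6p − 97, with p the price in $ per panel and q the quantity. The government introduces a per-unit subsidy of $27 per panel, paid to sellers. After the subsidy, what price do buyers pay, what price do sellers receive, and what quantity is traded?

Buyers pay $38; sellers receive $65; quantity = 293.

Without the subsidy, 407 − 3p = 6p − 97 gives 9p = 504, so p* = $56 and q* = 239.
With a per-unit subsidy paid to sellers, each receives p + 27 per unit sold, so supply becomes qs = 6(p + 27) − 97.
New equilibrium: buyers pay $38, sellers receive $65, q = 293. (Wedge: pb − ps = −27.)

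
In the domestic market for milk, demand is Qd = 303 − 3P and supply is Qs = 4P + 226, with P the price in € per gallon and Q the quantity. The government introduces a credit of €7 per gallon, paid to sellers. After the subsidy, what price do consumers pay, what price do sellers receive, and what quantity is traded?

Consumers pay €7; sellers receive €14; quantity = 282.

Before the subsidy: set 303 − 3P = 4P + 226 → P* = €11, Q* = 270.
With a per-unit subsidy paid to sellers, each receives P + 7 per unit sold, so supply becomes Qs = 4(P + 7) + 226.
Solving gives Q = 282 with consumers paying €7 and sellers receiving €14 (the €7 wedge).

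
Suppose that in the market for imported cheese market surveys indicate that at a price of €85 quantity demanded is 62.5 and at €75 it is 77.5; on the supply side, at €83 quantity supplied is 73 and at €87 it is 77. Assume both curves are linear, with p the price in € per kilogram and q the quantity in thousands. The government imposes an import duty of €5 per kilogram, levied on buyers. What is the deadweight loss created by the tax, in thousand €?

Demand slope: (77.5 − 62.5)/(75 − 85) = -1.5, so qd = 190 − 1.5p.
Supply slope: (77 − 73)/(87 − 83) = 1, so qs = p − 10.
Before the tax: set 190 − 1.5p = p − 10 → p* = €80, q* = 70.
With the tax collected from buyers, demand (in seller-price terms) shifts: qd = 190 − 1.5(p + 5).
Solving gives q = 67 with buyers paying €82 and suppliers receiving €77 (the €5 wedge).
Quantity falls by |ΔQ| = |70 − 67| = 3.
DWL = ½ · t · |ΔQ| = ½ · 5 · 3 = €7.5.

Deadweight loss = €7.5 thousand.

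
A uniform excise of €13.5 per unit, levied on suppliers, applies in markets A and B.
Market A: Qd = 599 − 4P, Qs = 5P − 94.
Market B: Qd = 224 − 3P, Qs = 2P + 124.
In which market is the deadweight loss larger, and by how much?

Market A, by €93.15.

Market A: pre-tax P* = €77, Q* = 291; post-tax Q = 261; deadweight loss = €202.5.
Market B: pre-tax P* = €20, Q* = 164; post-tax Q = 147.8; deadweight loss = €109.35.
Difference: €202.5 vs €109.35 → market A is larger by €93.15.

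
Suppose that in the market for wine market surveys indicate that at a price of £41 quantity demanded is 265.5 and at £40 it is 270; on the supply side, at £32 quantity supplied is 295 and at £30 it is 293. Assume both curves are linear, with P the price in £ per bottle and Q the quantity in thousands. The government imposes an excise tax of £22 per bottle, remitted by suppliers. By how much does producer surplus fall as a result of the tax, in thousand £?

Producer surplus falls by £5184 thousand.

Demand slope: (270 − 265.5)/(40 − 41) = -4.5, so Qd = 450 − 4.5P.
Supply slope: (293 − 295)/(30 − 32) = 1, so Qs = P + 263.
Without the tax, 450 − 4.5P = P + 263 gives 5.5P = 187, so P* = £34 and Q* = 297.
With the tax collected from suppliers, supply shifts: Qs = (P − 22) + 263.
Solving gives Q = 279 with consumers paying £38 and suppliers receiving £16 (the £22 wedge).
ΔPS is the trapezoid between Q = 279 and Q = 297 of height £18: ½ · (297 + 279) · 18 = £5184.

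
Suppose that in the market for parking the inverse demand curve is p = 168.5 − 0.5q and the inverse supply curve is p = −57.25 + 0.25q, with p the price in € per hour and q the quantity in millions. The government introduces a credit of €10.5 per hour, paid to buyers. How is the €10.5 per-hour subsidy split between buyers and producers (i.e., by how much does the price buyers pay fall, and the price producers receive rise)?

Rewrite in direct form: qd = 337 − 2p and qs = 4p + 229.
Before the subsidy: set 337 − 2p = 4p + 229 → p* = €18, q* = 301.
With a per-unit subsidy paid to buyers, each effectively pays p − 10.5, so demand becomes qd = 337 − 2(p − 10.5).
Solving gives q = 315 with buyers paying €11 and producers receiving €21.5 (the €10.5 wedge).
Gain to buyers: €7; to producers: €3.5. (They sum to €10.5.)

Buyers gain €7 per hour; producers gain €3.5 per hour.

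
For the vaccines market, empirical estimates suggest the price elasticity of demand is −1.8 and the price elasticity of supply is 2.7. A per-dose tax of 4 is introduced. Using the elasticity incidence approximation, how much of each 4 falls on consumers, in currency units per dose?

Incidence ratio: consumers' share ≈ εs / (εs + |εd|) = 2.7 / (2.7 + 1.8) = 0.6.
So consumers bear ≈ 0.6 × 4 = 2.4; producers bear 1.6.

Consumers bear ≈ 2.4 per dose.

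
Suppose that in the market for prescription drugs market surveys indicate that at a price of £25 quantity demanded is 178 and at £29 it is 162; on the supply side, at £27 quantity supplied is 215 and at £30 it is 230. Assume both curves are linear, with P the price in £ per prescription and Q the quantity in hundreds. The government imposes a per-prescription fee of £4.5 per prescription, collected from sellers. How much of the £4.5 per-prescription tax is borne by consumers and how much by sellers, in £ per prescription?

Demand slope: (162 − 178)/(29 − 25) = -4, so Qd = 278 − 4P.
Supply slope: (230 − 215)/(30 − 27) = 5, so Qs = 5P + 80.
Before the tax: set 278 − 4P = 5P + 80 → P* = £22, Q* = 190.
With the tax collected from sellers, supply shifts: Qs = 5(P − 4.5) + 80.
Solving gives Q = 180 with consumers paying £24.5 and sellers receiving £20 (the £4.5 wedge).
Burden on consumers: £2.5; on sellers: £2. (They sum to £4.5.)
The less price-elastic side of the market bears the larger share of a per-unit tax.

Consumers bear £2.5 per prescription; sellers bear £2 per prescription.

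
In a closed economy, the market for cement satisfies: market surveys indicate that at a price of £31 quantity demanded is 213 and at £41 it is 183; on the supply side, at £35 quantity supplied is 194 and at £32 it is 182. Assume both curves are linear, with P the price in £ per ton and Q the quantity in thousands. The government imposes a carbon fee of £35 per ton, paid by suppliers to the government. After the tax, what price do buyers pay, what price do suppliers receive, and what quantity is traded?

Buyers pay £56; suppliers receive £21; quantity = 138.

Demand slope: (183 − 213)/(41 − 31) = -3, so Qd = 306 − 3P.
Supply slope: (182 − 194)/(32 − 35) = 4, so Qs = 4P + 54.
Before the tax: set 306 − 3P = 4P + 54 → P* = £36, Q* = 198.
With the tax collected from suppliers, supply shifts: Qs = 4(P − 35) + 54.
New equilibrium: buyers pay £56, suppliers receive £21, Q = 138. (Wedge: Pb − Ps = 35.)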